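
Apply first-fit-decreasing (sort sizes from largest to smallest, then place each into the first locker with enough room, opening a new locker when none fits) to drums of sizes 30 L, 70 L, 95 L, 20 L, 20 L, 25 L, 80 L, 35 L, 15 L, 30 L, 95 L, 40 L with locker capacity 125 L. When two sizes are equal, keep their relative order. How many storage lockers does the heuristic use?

Sorted descending: 95, 95, 80, 70, 40, 35, 30, 30, 25, 20, 20, 15.
  95 → locker 1 (new)  [load 95/125]
  95 → locker 2 (new)  [load 95/125]
  80 → locker 3 (new)  [load 80/125]
  70 → locker 4 (new)  [load 70/125]
  40 → locker 3  [load 120/125]
  35 → locker 4  [load 105/125]
  30 → locker 1  [load 125/125]
  30 → locker 2  [load 125/125]
  25 → locker 5 (new)  [load 25/125]
  20 → locker 4  [load 125/125]
  20 → locker 5  [load 45/125]
  15 → locker 5  [load 60/125]
5 storage lockers opened.

5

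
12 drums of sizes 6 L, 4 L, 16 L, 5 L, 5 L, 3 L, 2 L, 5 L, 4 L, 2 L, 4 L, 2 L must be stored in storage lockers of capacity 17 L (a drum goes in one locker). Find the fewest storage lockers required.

Total = 16 + 6 + 5 + 5 + 5 + 4 + 4 + 4 + 3 + 2 + 2 + 2 = 58 L.
Lower bound: ⌈58/17⌉ = 4 storage lockers.
A packing using 4 storage lockers:
  locker 1: 16 = 16
  locker 2: 6 + 5 + 5 = 16
  locker 3: 5 + 4 + 4 + 4 = 17
  locker 4: 3 + 2 + 2 + 2 = 9
This matches the lower bound, so 4 is optimal.

4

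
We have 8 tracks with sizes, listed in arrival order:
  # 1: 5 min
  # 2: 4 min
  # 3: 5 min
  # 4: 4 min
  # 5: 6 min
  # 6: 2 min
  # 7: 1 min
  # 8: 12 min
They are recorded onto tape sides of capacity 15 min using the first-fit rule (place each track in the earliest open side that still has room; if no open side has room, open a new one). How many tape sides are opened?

3

  5 → side 1 (new)  [load 5/15]
  4 → side 1  [load 9/15]
  5 → side 1  [load 14/15]
  4 → side 2 (new)  [load 4/15]
  6 → side 2  [load 10/15]
  2 → side 2  [load 12/15]
  1 → side 1  [load 15/15]
  12 → side 3 (new)  [load 12/15]
3 tape sides opened.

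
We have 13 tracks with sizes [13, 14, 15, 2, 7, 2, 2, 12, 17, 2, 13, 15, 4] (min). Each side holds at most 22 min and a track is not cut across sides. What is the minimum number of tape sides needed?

7

Total = 17 + 15 + 15 + 14 + 13 + 13 + 12 + 7 + 4 + 2 + 2 + 2 + 2 = 118 min.
Lower bound: ⌈118/22⌉ = 6 tape sides.
Also, 7 tracks each exceed 11 min, and no two of those can share a side, so at least 7 tape sides are needed.
A packing using 7 tape sides:
  side 1: 17 + 4 = 21
  side 2: 15 + 7 = 22
  side 3: 15 + 2 + 2 + 2 = 21
  side 4: 14 + 2 = 16
  side 5: 13 = 13
  side 6: 13 = 13
  side 7: 12 = 12
This matches the lower bound, so 7 is optimal.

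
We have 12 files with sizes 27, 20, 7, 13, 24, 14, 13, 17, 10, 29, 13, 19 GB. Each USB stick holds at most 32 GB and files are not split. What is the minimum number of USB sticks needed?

Total = 29 + 27 + 24 + 20 + 19 + 17 + 14 + 13 + 13 + 13 + 10 + 7 = 206 GB.
Lower bound: ⌈206/32⌉ = 7 USB sticks.
A packing using 7 USB sticks:
  USB stick 1: 29 = 29
  USB stick 2: 27 = 27
  USB stick 3: 24 + 7 = 31
  USB stick 4: 20 + 10 = 30
  USB stick 5: 19 + 13 = 32
  USB stick 6: 17 + 14 = 31
  USB stick 7: 13 + 13 = 26
This matches the lower bound, so 7 is optimal.

7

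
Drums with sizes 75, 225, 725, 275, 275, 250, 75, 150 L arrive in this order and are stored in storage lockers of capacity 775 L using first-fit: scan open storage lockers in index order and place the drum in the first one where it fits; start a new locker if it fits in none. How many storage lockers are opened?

  75 → locker 1 (new)  [load 75/775]
  225 → locker 1  [load 300/775]
  725 → locker 2 (new)  [load 725/775]
  275 → locker 1  [load 575/775]
  275 → locker 3 (new)  [load 275/775]
  250 → locker 3  [load 525/775]
  75 → locker 1  [load 650/775]
  150 → locker 3  [load 675/775]
3 storage lockers opened.

3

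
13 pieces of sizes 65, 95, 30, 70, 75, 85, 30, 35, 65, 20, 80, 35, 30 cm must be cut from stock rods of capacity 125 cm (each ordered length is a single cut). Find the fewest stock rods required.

Total = 95 + 85 + 80 + 75 + 70 + 65 + 65 + 35 + 35 + 30 + 30 + 30 + 20 = 715 cm.
Lower bound: ⌈715/125⌉ = 6 stock rods.
Also, 7 pieces each exceed 125/2 cm, and no two of those can share a stock rod, so at least 7 stock rods are needed.
A packing using 7 stock rods:
  stock rod 1: 95 + 30 = 125
  stock rod 2: 85 + 35 = 120
  stock rod 3: 80 + 35 = 115
  stock rod 4: 75 + 30 + 20 = 125
  stock rod 5: 70 + 30 = 100
  stock rod 6: 65 = 65
  stock rod 7: 65 = 65
This matches the lower bound, so 7 is optimal.

7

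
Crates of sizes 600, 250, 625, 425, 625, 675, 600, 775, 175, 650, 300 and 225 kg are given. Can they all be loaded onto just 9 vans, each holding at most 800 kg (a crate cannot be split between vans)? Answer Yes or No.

Yes

A valid assignment using 9 vans:
  van 1: 775 = 775
  van 2: 675 = 675
  van 3: 650 = 650
  van 4: 625 + 175 = 800
  van 5: 625 = 625
  van 6: 600 = 600
  van 7: 600 = 600
  van 8: 425 + 300 = 725
  van 9: 250 + 225 = 475
Every load is within 800 kg, so 9 vans suffice.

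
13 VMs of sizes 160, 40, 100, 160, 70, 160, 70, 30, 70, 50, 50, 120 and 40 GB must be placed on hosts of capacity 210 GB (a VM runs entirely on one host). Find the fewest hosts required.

Total = 160 + 160 + 160 + 120 + 100 + 70 + 70 + 70 + 50 + 50 + 40 + 40 + 30 = 1120 GB.
Lower bound: ⌈1120/210⌉ = 6 hosts.
A packing using 6 hosts:
  host 1: 160 + 50 = 210
  host 2: 160 + 50 = 210
  host 3: 160 + 40 = 200
  host 4: 120 + 70 = 190
  host 5: 100 + 70 + 40 = 210
  host 6: 70 + 30 = 100
This matches the lower bound, so 6 is optimal.

6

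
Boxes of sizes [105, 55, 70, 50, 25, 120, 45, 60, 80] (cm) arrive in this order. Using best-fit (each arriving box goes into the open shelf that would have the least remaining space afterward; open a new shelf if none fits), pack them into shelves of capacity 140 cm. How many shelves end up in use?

  105 → shelf 1 (new)  [load 105/140]
  55 → shelf 2 (new)  [load 55/140]
  70 → shelf 2  [load 125/140]
  50 → shelf 3 (new)  [load 50/140]
  25 → shelf 1  [load 130/140]
  120 → shelf 4 (new)  [load 120/140]
  45 → shelf 3  [load 95/140]
  60 → shelf 5 (new)  [load 60/140]
  80 → shelf 5  [load 140/140]
5 shelves opened.

5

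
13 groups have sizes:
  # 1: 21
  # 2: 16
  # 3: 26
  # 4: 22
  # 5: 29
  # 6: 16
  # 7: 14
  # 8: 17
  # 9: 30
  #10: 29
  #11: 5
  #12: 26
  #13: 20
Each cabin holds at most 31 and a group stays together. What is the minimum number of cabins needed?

Total = 30 + 29 + 29 + 26 + 26 + 22 + 21 + 20 + 17 + 16 + 16 + 14 + 5 = 271.
Lower bound: ⌈271/31⌉ = 9 cabins.
Also, 11 groups each exceed 31/2, and no two of those can share a cabin, so at least 11 cabins are needed.
A packing using 11 cabins:
  cabin 1: 30 = 30
  cabin 2: 29 = 29
  cabin 3: 29 = 29
  cabin 4: 26 + 5 = 31
  cabin 5: 26 = 26
  cabin 6: 22 = 22
  cabin 7: 21 = 21
  cabin 8: 20 = 20
  cabin 9: 17 + 14 = 31
  cabin 10: 16 = 16
  cabin 11: 16 = 16
This matches the lower bound, so 11 is optimal.

11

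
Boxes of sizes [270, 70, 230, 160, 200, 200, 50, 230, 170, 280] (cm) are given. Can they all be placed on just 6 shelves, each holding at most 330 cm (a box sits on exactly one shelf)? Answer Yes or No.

No

Total = 1860 cm; ⌈1860/330⌉ = 6.
7 boxes each exceed half the capacity and cannot share a shelf, forcing at least 7 shelves.
At least 7 shelves are required, but only 6 are allowed.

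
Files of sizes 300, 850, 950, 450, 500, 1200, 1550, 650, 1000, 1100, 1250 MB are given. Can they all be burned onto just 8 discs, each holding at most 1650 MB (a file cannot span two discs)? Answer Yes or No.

A valid assignment using 7 discs:
  disc 1: 1550 = 1550
  disc 2: 1250 + 300 = 1550
  disc 3: 1200 + 450 = 1650
  disc 4: 1100 + 500 = 1600
  disc 5: 1000 + 650 = 1650
  disc 6: 950 = 950
  disc 7: 850 = 850
That uses only 7 ≤ 8, so 8 discs are enough.

Yes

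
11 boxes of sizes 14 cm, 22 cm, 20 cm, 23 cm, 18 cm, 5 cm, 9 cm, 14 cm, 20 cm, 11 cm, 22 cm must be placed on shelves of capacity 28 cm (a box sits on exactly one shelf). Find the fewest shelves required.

Total = 23 + 22 + 22 + 20 + 20 + 18 + 14 + 14 + 11 + 9 + 5 = 178 cm.
Lower bound: ⌈178/28⌉ = 7 shelves.
A packing using 8 shelves:
  shelf 1: 23 + 5 = 28
  shelf 2: 22 = 22
  shelf 3: 22 = 22
  shelf 4: 20 = 20
  shelf 5: 20 = 20
  shelf 6: 18 + 9 = 27
  shelf 7: 14 + 14 = 28
  shelf 8: 11 = 11
No arrangement into 7 shelves stays within capacity, so 8 is optimal.

8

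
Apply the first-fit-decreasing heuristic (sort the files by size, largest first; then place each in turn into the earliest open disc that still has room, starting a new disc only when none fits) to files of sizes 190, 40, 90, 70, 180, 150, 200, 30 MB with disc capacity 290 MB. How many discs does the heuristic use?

Sorted descending: 200, 190, 180, 150, 90, 70, 40, 30.
  200 → disc 1 (new)  [load 200/290]
  190 → disc 2 (new)  [load 190/290]
  180 → disc 3 (new)  [load 180/290]
  150 → disc 4 (new)  [load 150/290]
  90 → disc 1  [load 290/290]
  70 → disc 2  [load 260/290]
  40 → disc 3  [load 220/290]
  30 → disc 2  [load 290/290]
4 discs opened.

4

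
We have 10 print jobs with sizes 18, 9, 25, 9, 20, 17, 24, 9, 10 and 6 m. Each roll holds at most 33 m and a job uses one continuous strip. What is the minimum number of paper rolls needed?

Total = 25 + 24 + 20 + 18 + 17 + 10 + 9 + 9 + 9 + 6 = 147 m.
Lower bound: ⌈147/33⌉ = 5 paper rolls.
A packing using 5 paper rolls:
  roll 1: 25 + 6 = 31
  roll 2: 24 + 9 = 33
  roll 3: 20 + 10 = 30
  roll 4: 18 + 9 = 27
  roll 5: 17 + 9 = 26
This matches the lower bound, so 5 is optimal.

5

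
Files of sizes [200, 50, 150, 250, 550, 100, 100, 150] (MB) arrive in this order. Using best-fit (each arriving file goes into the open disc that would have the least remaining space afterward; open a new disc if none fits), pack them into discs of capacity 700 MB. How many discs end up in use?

  200 → disc 1 (new)  [load 200/700]
  50 → disc 1  [load 250/700]
  150 → disc 1  [load 400/700]
  250 → disc 1  [load 650/700]
  550 → disc 2 (new)  [load 550/700]
  100 → disc 2  [load 650/700]
  100 → disc 3 (new)  [load 100/700]
  150 → disc 3  [load 250/700]
3 discs opened.

3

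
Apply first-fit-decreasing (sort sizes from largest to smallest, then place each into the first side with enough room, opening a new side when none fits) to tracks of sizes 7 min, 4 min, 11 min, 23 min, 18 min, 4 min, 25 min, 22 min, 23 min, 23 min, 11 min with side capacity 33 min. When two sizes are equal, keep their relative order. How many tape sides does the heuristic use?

6

Sorted descending: 25, 23, 23, 23, 22, 18, 11, 11, 7, 4, 4.
  25 → side 1 (new)  [load 25/33]
  23 → side 2 (new)  [load 23/33]
  23 → side 3 (new)  [load 23/33]
  23 → side 4 (new)  [load 23/33]
  22 → side 5 (new)  [load 22/33]
  18 → side 6 (new)  [load 18/33]
  11 → side 5  [load 33/33]
  11 → side 6  [load 29/33]
  7 → side 1  [load 32/33]
  4 → side 2  [load 27/33]
  4 → side 2  [load 31/33]
6 tape sides opened.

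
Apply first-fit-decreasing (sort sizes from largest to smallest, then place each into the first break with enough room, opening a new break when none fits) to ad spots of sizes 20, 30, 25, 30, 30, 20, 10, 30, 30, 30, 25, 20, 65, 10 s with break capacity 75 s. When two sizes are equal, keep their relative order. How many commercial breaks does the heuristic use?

6

Sorted descending: 65, 30, 30, 30, 30, 30, 30, 25, 25, 20, 20, 20, 10, 10.
  65 → break 1 (new)  [load 65/75]
  30 → break 2 (new)  [load 30/75]
  30 → break 2  [load 60/75]
  30 → break 3 (new)  [load 30/75]
  30 → break 3  [load 60/75]
  30 → break 4 (new)  [load 30/75]
  30 → break 4  [load 60/75]
  25 → break 5 (new)  [load 25/75]
  25 → break 5  [load 50/75]
  20 → break 5  [load 70/75]
  20 → break 6 (new)  [load 20/75]
  20 → break 6  [load 40/75]
  10 → break 1  [load 75/75]
  10 → break 2  [load 70/75]
6 commercial breaks opened.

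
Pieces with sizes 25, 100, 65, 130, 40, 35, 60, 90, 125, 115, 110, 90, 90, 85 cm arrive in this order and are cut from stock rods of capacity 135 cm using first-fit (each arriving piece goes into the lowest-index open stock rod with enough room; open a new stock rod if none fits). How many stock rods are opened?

11

  25 → stock rod 1 (new)  [load 25/135]
  100 → stock rod 1  [load 125/135]
  65 → stock rod 2 (new)  [load 65/135]
  130 → stock rod 3 (new)  [load 130/135]
  40 → stock rod 2  [load 105/135]
  35 → stock rod 4 (new)  [load 35/135]
  60 → stock rod 4  [load 95/135]
  90 → stock rod 5 (new)  [load 90/135]
  125 → stock rod 6 (new)  [load 125/135]
  115 → stock rod 7 (new)  [load 115/135]
  110 → stock rod 8 (new)  [load 110/135]
  90 → stock rod 9 (new)  [load 90/135]
  90 → stock rod 10 (new)  [load 90/135]
  85 → stock rod 11 (new)  [load 85/135]
11 stock rods opened.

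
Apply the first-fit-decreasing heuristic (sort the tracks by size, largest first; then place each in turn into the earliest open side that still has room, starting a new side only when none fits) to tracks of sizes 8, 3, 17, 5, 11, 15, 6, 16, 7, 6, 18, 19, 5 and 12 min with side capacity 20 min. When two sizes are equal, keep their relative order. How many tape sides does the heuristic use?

8

Sorted descending: 19, 18, 17, 16, 15, 12, 11, 8, 7, 6, 6, 5, 5, 3.
  19 → side 1 (new)  [load 19/20]
  18 → side 2 (new)  [load 18/20]
  17 → side 3 (new)  [load 17/20]
  16 → side 4 (new)  [load 16/20]
  15 → side 5 (new)  [load 15/20]
  12 → side 6 (new)  [load 12/20]
  11 → side 7 (new)  [load 11/20]
  8 → side 6  [load 20/20]
  7 → side 7  [load 18/20]
  6 → side 8 (new)  [load 6/20]
  6 → side 8  [load 12/20]
  5 → side 5  [load 20/20]
  5 → side 8  [load 17/20]
  3 → side 3  [load 20/20]
8 tape sides opened.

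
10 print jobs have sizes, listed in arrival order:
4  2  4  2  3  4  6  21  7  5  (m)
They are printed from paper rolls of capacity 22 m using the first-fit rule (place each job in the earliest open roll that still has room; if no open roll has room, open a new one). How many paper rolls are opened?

  4 → roll 1 (new)  [load 4/22]
  2 → roll 1  [load 6/22]
  4 → roll 1  [load 10/22]
  2 → roll 1  [load 12/22]
  3 → roll 1  [load 15/22]
  4 → roll 1  [load 19/22]
  6 → roll 2 (new)  [load 6/22]
  21 → roll 3 (new)  [load 21/22]
  7 → roll 2  [load 13/22]
  5 → roll 2  [load 18/22]
3 paper rolls opened.

3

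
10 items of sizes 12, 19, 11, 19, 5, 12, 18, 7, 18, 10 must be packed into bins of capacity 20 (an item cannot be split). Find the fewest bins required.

Total = 19 + 19 + 18 + 18 + 12 + 12 + 11 + 10 + 7 + 5 = 131.
Lower bound: ⌈131/20⌉ = 7 bins.
A packing using 8 bins:
  bin 1: 19 = 19
  bin 2: 19 = 19
  bin 3: 18 = 18
  bin 4: 18 = 18
  bin 5: 12 + 7 = 19
  bin 6: 12 + 5 = 17
  bin 7: 11 = 11
  bin 8: 10 = 10
No arrangement into 7 bins stays within capacity, so 8 is optimal.

8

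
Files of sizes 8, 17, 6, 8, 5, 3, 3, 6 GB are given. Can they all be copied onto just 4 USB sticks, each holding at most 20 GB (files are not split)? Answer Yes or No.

A valid assignment using 3 USB sticks:
  USB stick 1: 17 + 3 = 20
  USB stick 2: 8 + 8 + 3 = 19
  USB stick 3: 6 + 6 + 5 = 17
That uses only 3 ≤ 4, so 4 USB sticks are enough.

Yes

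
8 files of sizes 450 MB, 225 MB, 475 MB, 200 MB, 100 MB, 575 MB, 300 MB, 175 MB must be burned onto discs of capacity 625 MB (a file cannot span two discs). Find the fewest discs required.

Total = 575 + 475 + 450 + 300 + 225 + 200 + 175 + 100 = 2500 MB.
Lower bound: ⌈2500/625⌉ = 4 discs.
A packing using 5 discs:
  disc 1: 575 = 575
  disc 2: 475 + 100 = 575
  disc 3: 450 + 175 = 625
  disc 4: 300 + 225 = 525
  disc 5: 200 = 200
No arrangement into 4 discs stays within capacity, so 5 is optimal.

5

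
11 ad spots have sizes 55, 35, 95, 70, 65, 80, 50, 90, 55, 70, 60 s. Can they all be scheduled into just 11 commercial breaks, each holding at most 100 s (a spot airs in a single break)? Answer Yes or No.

A valid assignment using 10 commercial breaks:
  break 1: 95 = 95
  break 2: 90 = 90
  break 3: 80 = 80
  break 4: 70 = 70
  break 5: 70 = 70
  break 6: 65 + 35 = 100
  break 7: 60 = 60
  break 8: 55 = 55
  break 9: 55 = 55
  break 10: 50 = 50
That uses only 10 ≤ 11, so 11 commercial breaks are enough.

Yes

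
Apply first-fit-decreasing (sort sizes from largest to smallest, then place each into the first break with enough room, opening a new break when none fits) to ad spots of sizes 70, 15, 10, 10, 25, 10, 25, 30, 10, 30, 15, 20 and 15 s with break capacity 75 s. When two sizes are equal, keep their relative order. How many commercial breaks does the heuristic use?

4

Sorted descending: 70, 30, 30, 25, 25, 20, 15, 15, 15, 10, 10, 10, 10.
  70 → break 1 (new)  [load 70/75]
  30 → break 2 (new)  [load 30/75]
  30 → break 2  [load 60/75]
  25 → break 3 (new)  [load 25/75]
  25 → break 3  [load 50/75]
  20 → break 3  [load 70/75]
  15 → break 2  [load 75/75]
  15 → break 4 (new)  [load 15/75]
  15 → break 4  [load 30/75]
  10 → break 4  [load 40/75]
  10 → break 4  [load 50/75]
  10 → break 4  [load 60/75]
  10 → break 4  [load 70/75]
4 commercial breaks opened.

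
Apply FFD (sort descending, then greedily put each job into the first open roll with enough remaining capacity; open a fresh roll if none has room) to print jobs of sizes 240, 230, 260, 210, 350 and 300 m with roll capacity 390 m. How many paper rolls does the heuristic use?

Sorted descending: 350, 300, 260, 240, 230, 210.
  350 → roll 1 (new)  [load 350/390]
  300 → roll 2 (new)  [load 300/390]
  260 → roll 3 (new)  [load 260/390]
  240 → roll 4 (new)  [load 240/390]
  230 → roll 5 (new)  [load 230/390]
  210 → roll 6 (new)  [load 210/390]
6 paper rolls opened.

6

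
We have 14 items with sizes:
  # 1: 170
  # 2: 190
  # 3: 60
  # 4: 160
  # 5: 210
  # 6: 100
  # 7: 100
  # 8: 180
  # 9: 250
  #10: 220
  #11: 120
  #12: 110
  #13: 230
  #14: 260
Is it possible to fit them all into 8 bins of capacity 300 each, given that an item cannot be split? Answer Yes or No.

No

Total = 2360; ⌈2360/300⌉ = 8.
9 items each exceed half the capacity and cannot share a bin, forcing at least 9 bins.
At least 9 bins are required, but only 8 are allowed.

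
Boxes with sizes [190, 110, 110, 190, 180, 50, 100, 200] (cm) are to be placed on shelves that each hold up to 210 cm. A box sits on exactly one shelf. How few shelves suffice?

6

Total = 200 + 190 + 190 + 180 + 110 + 110 + 100 + 50 = 1130 cm.
Lower bound: ⌈1130/210⌉ = 6 shelves.
A packing using 6 shelves:
  shelf 1: 200 = 200
  shelf 2: 190 = 190
  shelf 3: 190 = 190
  shelf 4: 180 = 180
  shelf 5: 110 + 100 = 210
  shelf 6: 110 + 50 = 160
This matches the lower bound, so 6 is optimal.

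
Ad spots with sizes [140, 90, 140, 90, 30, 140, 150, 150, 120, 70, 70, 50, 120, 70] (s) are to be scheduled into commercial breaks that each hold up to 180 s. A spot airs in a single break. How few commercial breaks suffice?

10

Total = 150 + 150 + 140 + 140 + 140 + 120 + 120 + 90 + 90 + 70 + 70 + 70 + 50 + 30 = 1430 s.
Lower bound: ⌈1430/180⌉ = 8 commercial breaks.
A packing using 10 commercial breaks:
  break 1: 150 + 30 = 180
  break 2: 150 = 150
  break 3: 140 = 140
  break 4: 140 = 140
  break 5: 140 = 140
  break 6: 120 + 50 = 170
  break 7: 120 = 120
  break 8: 90 + 90 = 180
  break 9: 70 + 70 = 140
  break 10: 70 = 70
No arrangement into 9 commercial breaks stays within capacity, so 10 is optimal.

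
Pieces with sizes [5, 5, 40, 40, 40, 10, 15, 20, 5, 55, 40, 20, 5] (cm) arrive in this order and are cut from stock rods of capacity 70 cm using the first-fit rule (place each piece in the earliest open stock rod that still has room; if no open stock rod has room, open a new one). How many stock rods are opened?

5

  5 → stock rod 1 (new)  [load 5/70]
  5 → stock rod 1  [load 10/70]
  40 → stock rod 1  [load 50/70]
  40 → stock rod 2 (new)  [load 40/70]
  40 → stock rod 3 (new)  [load 40/70]
  10 → stock rod 1  [load 60/70]
  15 → stock rod 2  [load 55/70]
  20 → stock rod 3  [load 60/70]
  5 → stock rod 1  [load 65/70]
  55 → stock rod 4 (new)  [load 55/70]
  40 → stock rod 5 (new)  [load 40/70]
  20 → stock rod 5  [load 60/70]
  5 → stock rod 1  [load 70/70]
5 stock rods opened.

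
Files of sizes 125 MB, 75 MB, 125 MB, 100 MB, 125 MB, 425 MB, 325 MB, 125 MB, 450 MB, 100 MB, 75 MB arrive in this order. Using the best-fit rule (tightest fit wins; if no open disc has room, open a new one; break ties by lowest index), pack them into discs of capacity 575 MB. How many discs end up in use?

  125 → disc 1 (new)  [load 125/575]
  75 → disc 1  [load 200/575]
  125 → disc 1  [load 325/575]
  100 → disc 1  [load 425/575]
  125 → disc 1  [load 550/575]
  425 → disc 2 (new)  [load 425/575]
  325 → disc 3 (new)  [load 325/575]
  125 → disc 2  [load 550/575]
  450 → disc 4 (new)  [load 450/575]
  100 → disc 4  [load 550/575]
  75 → disc 3  [load 400/575]
4 discs opened.

4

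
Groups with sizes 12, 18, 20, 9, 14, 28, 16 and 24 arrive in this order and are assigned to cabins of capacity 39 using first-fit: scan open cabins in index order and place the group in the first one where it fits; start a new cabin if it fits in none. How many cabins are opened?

  12 → cabin 1 (new)  [load 12/39]
  18 → cabin 1  [load 30/39]
  20 → cabin 2 (new)  [load 20/39]
  9 → cabin 1  [load 39/39]
  14 → cabin 2  [load 34/39]
  28 → cabin 3 (new)  [load 28/39]
  16 → cabin 4 (new)  [load 16/39]
  24 → cabin 5 (new)  [load 24/39]
5 cabins opened.

5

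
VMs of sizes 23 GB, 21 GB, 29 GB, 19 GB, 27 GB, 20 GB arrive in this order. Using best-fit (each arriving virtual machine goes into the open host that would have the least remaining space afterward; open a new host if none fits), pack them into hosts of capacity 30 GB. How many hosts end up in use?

6

  23 → host 1 (new)  [load 23/30]
  21 → host 2 (new)  [load 21/30]
  29 → host 3 (new)  [load 29/30]
  19 → host 4 (new)  [load 19/30]
  27 → host 5 (new)  [load 27/30]
  20 → host 6 (new)  [load 20/30]
6 hosts opened.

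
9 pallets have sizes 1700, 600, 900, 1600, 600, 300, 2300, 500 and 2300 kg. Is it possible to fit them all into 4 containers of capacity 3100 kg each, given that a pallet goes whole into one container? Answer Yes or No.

A valid assignment using 4 containers:
  container 1: 2300 + 600 = 2900
  container 2: 2300 + 600 = 2900
  container 3: 1700 + 900 + 500 = 3100
  container 4: 1600 + 300 = 1900
Every load is within 3100 kg, so 4 containers suffice.

Yes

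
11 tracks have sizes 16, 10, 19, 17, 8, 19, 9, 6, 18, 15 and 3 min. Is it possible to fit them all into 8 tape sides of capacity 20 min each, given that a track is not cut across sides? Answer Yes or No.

Yes

A valid assignment using 8 tape sides:
  side 1: 19 = 19
  side 2: 19 = 19
  side 3: 18 = 18
  side 4: 17 + 3 = 20
  side 5: 16 = 16
  side 6: 15 = 15
  side 7: 10 + 9 = 19
  side 8: 8 + 6 = 14
Every load is within 20 min, so 8 tape sides suffice.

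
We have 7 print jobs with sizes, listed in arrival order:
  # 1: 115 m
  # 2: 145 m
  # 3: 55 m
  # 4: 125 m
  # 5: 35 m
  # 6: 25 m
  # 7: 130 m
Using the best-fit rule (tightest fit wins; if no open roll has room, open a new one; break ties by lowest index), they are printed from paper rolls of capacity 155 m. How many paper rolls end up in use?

5

  115 → roll 1 (new)  [load 115/155]
  145 → roll 2 (new)  [load 145/155]
  55 → roll 3 (new)  [load 55/155]
  125 → roll 4 (new)  [load 125/155]
  35 → roll 1  [load 150/155]
  25 → roll 4  [load 150/155]
  130 → roll 5 (new)  [load 130/155]
5 paper rolls opened.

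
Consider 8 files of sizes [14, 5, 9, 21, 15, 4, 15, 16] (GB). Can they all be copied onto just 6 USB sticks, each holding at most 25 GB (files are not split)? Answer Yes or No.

Yes

A valid assignment using 5 USB sticks:
  USB stick 1: 21 + 4 = 25
  USB stick 2: 16 + 9 = 25
  USB stick 3: 15 + 5 = 20
  USB stick 4: 15 = 15
  USB stick 5: 14 = 14
That uses only 5 ≤ 6, so 6 USB sticks are enough.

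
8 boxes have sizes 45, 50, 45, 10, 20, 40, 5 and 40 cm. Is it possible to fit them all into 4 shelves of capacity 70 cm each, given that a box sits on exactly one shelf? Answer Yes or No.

No

Total = 255 cm; ⌈255/70⌉ = 4.
5 boxes each exceed half the capacity and cannot share a shelf, forcing at least 5 shelves.
At least 5 shelves are required, but only 4 are allowed.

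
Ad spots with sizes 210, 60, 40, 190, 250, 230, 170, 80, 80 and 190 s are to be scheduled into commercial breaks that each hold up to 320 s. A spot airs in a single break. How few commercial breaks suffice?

Total = 250 + 230 + 210 + 190 + 190 + 170 + 80 + 80 + 60 + 40 = 1500 s.
Lower bound: ⌈1500/320⌉ = 5 commercial breaks.
Also, 6 ad spots each exceed 160 s, and no two of those can share a break, so at least 6 commercial breaks are needed.
A packing using 6 commercial breaks:
  break 1: 250 + 60 = 310
  break 2: 230 + 80 = 310
  break 3: 210 + 80 = 290
  break 4: 190 + 40 = 230
  break 5: 190 = 190
  break 6: 170 = 170
This matches the lower bound, so 6 is optimal.

6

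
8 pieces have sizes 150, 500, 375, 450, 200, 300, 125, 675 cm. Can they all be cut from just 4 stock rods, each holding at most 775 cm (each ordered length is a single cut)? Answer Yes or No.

A valid assignment using 4 stock rods:
  stock rod 1: 675 = 675
  stock rod 2: 500 + 200 = 700
  stock rod 3: 450 + 300 = 750
  stock rod 4: 375 + 150 + 125 = 650
Every load is within 775 cm, so 4 stock rods suffice.

Yes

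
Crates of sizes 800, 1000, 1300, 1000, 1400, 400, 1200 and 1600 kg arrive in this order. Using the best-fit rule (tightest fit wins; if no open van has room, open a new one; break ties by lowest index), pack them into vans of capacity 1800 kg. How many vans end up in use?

  800 → van 1 (new)  [load 800/1800]
  1000 → van 1  [load 1800/1800]
  1300 → van 2 (new)  [load 1300/1800]
  1000 → van 3 (new)  [load 1000/1800]
  1400 → van 4 (new)  [load 1400/1800]
  400 → van 4  [load 1800/1800]
  1200 → van 5 (new)  [load 1200/1800]
  1600 → van 6 (new)  [load 1600/1800]
6 vans opened.

6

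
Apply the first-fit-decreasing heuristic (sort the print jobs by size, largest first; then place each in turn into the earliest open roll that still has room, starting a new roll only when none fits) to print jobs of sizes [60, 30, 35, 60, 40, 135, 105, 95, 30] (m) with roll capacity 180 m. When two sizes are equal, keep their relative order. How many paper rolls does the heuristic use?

4

Sorted descending: 135, 105, 95, 60, 60, 40, 35, 30, 30.
  135 → roll 1 (new)  [load 135/180]
  105 → roll 2 (new)  [load 105/180]
  95 → roll 3 (new)  [load 95/180]
  60 → roll 2  [load 165/180]
  60 → roll 3  [load 155/180]
  40 → roll 1  [load 175/180]
  35 → roll 4 (new)  [load 35/180]
  30 → roll 4  [load 65/180]
  30 → roll 4  [load 95/180]
4 paper rolls opened.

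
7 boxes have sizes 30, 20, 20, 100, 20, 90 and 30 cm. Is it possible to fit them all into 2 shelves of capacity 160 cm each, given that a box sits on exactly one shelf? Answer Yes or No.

Yes

A valid assignment using 2 shelves:
  shelf 1: 100 + 30 + 30 = 160
  shelf 2: 90 + 20 + 20 + 20 = 150
Every load is within 160 cm, so 2 shelves suffice.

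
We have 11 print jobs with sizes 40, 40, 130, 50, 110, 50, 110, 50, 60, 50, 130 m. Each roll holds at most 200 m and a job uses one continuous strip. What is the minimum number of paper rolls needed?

5

Total = 130 + 130 + 110 + 110 + 60 + 50 + 50 + 50 + 50 + 40 + 40 = 820 m.
Lower bound: ⌈820/200⌉ = 5 paper rolls.
A packing using 5 paper rolls:
  roll 1: 130 + 60 = 190
  roll 2: 130 + 50 = 180
  roll 3: 110 + 50 + 40 = 200
  roll 4: 110 + 50 + 40 = 200
  roll 5: 50 = 50
This matches the lower bound, so 5 is optimal.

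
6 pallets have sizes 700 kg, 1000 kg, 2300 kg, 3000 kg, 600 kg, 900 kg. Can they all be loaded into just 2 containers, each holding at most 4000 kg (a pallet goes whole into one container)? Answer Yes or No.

No

Total = 8500 kg; ⌈8500/4000⌉ = 3.
At least 3 containers are required, but only 2 are allowed.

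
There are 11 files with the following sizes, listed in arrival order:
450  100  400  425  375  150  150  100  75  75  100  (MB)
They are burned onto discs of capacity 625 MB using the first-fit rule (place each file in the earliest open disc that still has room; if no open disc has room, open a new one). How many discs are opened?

4

  450 → disc 1 (new)  [load 450/625]
  100 → disc 1  [load 550/625]
  400 → disc 2 (new)  [load 400/625]
  425 → disc 3 (new)  [load 425/625]
  375 → disc 4 (new)  [load 375/625]
  150 → disc 2  [load 550/625]
  150 → disc 3  [load 575/625]
  100 → disc 4  [load 475/625]
  75 → disc 1  [load 625/625]
  75 → disc 2  [load 625/625]
  100 → disc 4  [load 575/625]
4 discs opened.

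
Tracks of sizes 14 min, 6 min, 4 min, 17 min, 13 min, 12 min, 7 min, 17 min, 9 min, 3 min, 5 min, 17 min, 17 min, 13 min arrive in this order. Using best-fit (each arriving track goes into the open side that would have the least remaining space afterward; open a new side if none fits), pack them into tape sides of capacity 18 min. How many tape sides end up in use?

  14 → side 1 (new)  [load 14/18]
  6 → side 2 (new)  [load 6/18]
  4 → side 1  [load 18/18]
  17 → side 3 (new)  [load 17/18]
  13 → side 4 (new)  [load 13/18]
  12 → side 2  [load 18/18]
  7 → side 5 (new)  [load 7/18]
  17 → side 6 (new)  [load 17/18]
  9 → side 5  [load 16/18]
  3 → side 4  [load 16/18]
  5 → side 7 (new)  [load 5/18]
  17 → side 8 (new)  [load 17/18]
  17 → side 9 (new)  [load 17/18]
  13 → side 7  [load 18/18]
9 tape sides opened.

9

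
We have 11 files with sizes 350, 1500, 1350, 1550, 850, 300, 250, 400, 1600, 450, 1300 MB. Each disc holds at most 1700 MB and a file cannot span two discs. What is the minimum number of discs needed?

7

Total = 1600 + 1550 + 1500 + 1350 + 1300 + 850 + 450 + 400 + 350 + 300 + 250 = 9900 MB.
Lower bound: ⌈9900/1700⌉ = 6 discs.
A packing using 7 discs:
  disc 1: 1600 = 1600
  disc 2: 1550 = 1550
  disc 3: 1500 = 1500
  disc 4: 1350 + 350 = 1700
  disc 5: 1300 + 400 = 1700
  disc 6: 850 + 450 + 300 = 1600
  disc 7: 250 = 250
No arrangement into 6 discs stays within capacity, so 7 is optimal.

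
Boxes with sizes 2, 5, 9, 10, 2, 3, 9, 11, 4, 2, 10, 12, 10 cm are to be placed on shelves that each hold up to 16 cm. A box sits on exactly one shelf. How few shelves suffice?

Total = 12 + 11 + 10 + 10 + 10 + 9 + 9 + 5 + 4 + 3 + 2 + 2 + 2 = 89 cm.
Lower bound: ⌈89/16⌉ = 6 shelves.
Also, 7 boxes each exceed 8 cm, and no two of those can share a shelf, so at least 7 shelves are needed.
A packing using 7 shelves:
  shelf 1: 12 + 4 = 16
  shelf 2: 11 + 5 = 16
  shelf 3: 10 + 3 + 2 = 15
  shelf 4: 10 + 2 + 2 = 14
  shelf 5: 10 = 10
  shelf 6: 9 = 9
  shelf 7: 9 = 9
This matches the lower bound, so 7 is optimal.

7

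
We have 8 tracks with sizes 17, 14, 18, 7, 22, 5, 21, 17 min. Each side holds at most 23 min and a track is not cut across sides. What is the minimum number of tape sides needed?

6

Total = 22 + 21 + 18 + 17 + 17 + 14 + 7 + 5 = 121 min.
Lower bound: ⌈121/23⌉ = 6 tape sides.
A packing using 6 tape sides:
  side 1: 22 = 22
  side 2: 21 = 21
  side 3: 18 + 5 = 23
  side 4: 17 = 17
  side 5: 17 = 17
  side 6: 14 + 7 = 21
This matches the lower bound, so 6 is optimal.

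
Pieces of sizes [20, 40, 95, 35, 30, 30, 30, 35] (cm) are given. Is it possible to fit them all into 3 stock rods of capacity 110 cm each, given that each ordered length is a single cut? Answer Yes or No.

Yes

A valid assignment using 3 stock rods:
  stock rod 1: 95 = 95
  stock rod 2: 40 + 35 + 35 = 110
  stock rod 3: 30 + 30 + 30 + 20 = 110
Every load is within 110 cm, so 3 stock rods suffice.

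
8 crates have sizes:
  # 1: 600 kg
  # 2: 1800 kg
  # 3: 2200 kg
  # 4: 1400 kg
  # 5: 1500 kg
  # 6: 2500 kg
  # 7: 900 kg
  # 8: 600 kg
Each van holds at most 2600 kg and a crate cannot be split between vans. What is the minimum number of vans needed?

Total = 2500 + 2200 + 1800 + 1500 + 1400 + 900 + 600 + 600 = 11500 kg.
Lower bound: ⌈11500/2600⌉ = 5 vans.
A packing using 5 vans:
  van 1: 2500 = 2500
  van 2: 2200 = 2200
  van 3: 1800 + 600 = 2400
  van 4: 1500 + 900 = 2400
  van 5: 1400 + 600 = 2000
This matches the lower bound, so 5 is optimal.

5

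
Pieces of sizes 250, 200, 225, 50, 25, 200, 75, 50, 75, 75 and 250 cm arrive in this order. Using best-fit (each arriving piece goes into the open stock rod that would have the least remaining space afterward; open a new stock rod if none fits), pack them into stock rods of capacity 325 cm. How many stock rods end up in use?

  250 → stock rod 1 (new)  [load 250/325]
  200 → stock rod 2 (new)  [load 200/325]
  225 → stock rod 3 (new)  [load 225/325]
  50 → stock rod 1  [load 300/325]
  25 → stock rod 1  [load 325/325]
  200 → stock rod 4 (new)  [load 200/325]
  75 → stock rod 3  [load 300/325]
  50 → stock rod 2  [load 250/325]
  75 → stock rod 2  [load 325/325]
  75 → stock rod 4  [load 275/325]
  250 → stock rod 5 (new)  [load 250/325]
5 stock rods opened.

5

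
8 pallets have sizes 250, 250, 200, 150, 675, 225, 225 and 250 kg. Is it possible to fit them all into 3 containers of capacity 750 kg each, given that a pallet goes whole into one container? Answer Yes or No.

Total = 2225 kg; ⌈2225/750⌉ = 3.
The bound of 3 does not rule out 3, but exhaustive search shows no assignment into 3 containers of capacity 750 kg exists — the minimum is 4.

No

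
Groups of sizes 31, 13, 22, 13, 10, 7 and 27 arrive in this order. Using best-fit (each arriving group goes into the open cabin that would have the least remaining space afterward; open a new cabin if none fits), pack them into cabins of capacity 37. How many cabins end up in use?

  31 → cabin 1 (new)  [load 31/37]
  13 → cabin 2 (new)  [load 13/37]
  22 → cabin 2  [load 35/37]
  13 → cabin 3 (new)  [load 13/37]
  10 → cabin 3  [load 23/37]
  7 → cabin 3  [load 30/37]
  27 → cabin 4 (new)  [load 27/37]
4 cabins opened.

4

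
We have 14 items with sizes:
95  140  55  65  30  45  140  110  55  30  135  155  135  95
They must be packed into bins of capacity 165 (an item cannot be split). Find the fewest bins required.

9

Total = 155 + 140 + 140 + 135 + 135 + 110 + 95 + 95 + 65 + 55 + 55 + 45 + 30 + 30 = 1285.
Lower bound: ⌈1285/165⌉ = 8 bins.
A packing using 9 bins:
  bin 1: 155 = 155
  bin 2: 140 = 140
  bin 3: 140 = 140
  bin 4: 135 + 30 = 165
  bin 5: 135 + 30 = 165
  bin 6: 110 + 55 = 165
  bin 7: 95 + 65 = 160
  bin 8: 95 + 55 = 150
  bin 9: 45 = 45
No arrangement into 8 bins stays within capacity, so 9 is optimal.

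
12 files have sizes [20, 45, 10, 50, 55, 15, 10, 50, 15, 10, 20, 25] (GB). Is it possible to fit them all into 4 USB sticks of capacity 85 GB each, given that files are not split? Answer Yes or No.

Yes

A valid assignment using 4 USB sticks:
  USB stick 1: 55 + 25 = 80
  USB stick 2: 50 + 20 + 15 = 85
  USB stick 3: 50 + 20 + 15 = 85
  USB stick 4: 45 + 10 + 10 + 10 = 75
Every load is within 85 GB, so 4 USB sticks suffice.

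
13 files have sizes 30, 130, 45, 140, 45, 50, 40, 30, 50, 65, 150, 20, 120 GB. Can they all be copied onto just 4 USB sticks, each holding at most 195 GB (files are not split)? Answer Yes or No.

Total = 915 GB; ⌈915/195⌉ = 5.
At least 5 USB sticks are required, but only 4 are allowed.

No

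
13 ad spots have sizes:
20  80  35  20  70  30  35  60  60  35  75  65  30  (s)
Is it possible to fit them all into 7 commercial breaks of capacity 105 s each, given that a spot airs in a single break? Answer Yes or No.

Yes

A valid assignment using 7 commercial breaks:
  break 1: 80 + 20 = 100
  break 2: 75 + 30 = 105
  break 3: 70 + 35 = 105
  break 4: 65 + 35 = 100
  break 5: 60 + 35 = 95
  break 6: 60 + 30 = 90
  break 7: 20 = 20
Every load is within 105 s, so 7 commercial breaks suffice.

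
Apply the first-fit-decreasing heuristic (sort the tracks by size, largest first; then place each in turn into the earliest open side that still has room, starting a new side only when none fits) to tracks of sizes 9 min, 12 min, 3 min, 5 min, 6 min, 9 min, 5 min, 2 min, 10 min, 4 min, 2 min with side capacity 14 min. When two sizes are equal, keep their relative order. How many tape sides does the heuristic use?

Sorted descending: 12, 10, 9, 9, 6, 5, 5, 4, 3, 2, 2.
  12 → side 1 (new)  [load 12/14]
  10 → side 2 (new)  [load 10/14]
  9 → side 3 (new)  [load 9/14]
  9 → side 4 (new)  [load 9/14]
  6 → side 5 (new)  [load 6/14]
  5 → side 3  [load 14/14]
  5 → side 4  [load 14/14]
  4 → side 2  [load 14/14]
  3 → side 5  [load 9/14]
  2 → side 1  [load 14/14]
  2 → side 5  [load 11/14]
5 tape sides opened.

5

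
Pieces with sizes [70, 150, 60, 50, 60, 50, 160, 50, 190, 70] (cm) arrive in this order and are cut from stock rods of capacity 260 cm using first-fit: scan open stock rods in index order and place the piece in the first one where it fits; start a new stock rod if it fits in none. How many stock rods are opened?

4

  70 → stock rod 1 (new)  [load 70/260]
  150 → stock rod 1  [load 220/260]
  60 → stock rod 2 (new)  [load 60/260]
  50 → stock rod 2  [load 110/260]
  60 → stock rod 2  [load 170/260]
  50 → stock rod 2  [load 220/260]
  160 → stock rod 3 (new)  [load 160/260]
  50 → stock rod 3  [load 210/260]
  190 → stock rod 4 (new)  [load 190/260]
  70 → stock rod 4  [load 260/260]
4 stock rods opened.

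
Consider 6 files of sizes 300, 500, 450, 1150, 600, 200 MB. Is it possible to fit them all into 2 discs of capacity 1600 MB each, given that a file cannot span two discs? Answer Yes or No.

Yes

A valid assignment using 2 discs:
  disc 1: 1150 + 450 = 1600
  disc 2: 600 + 500 + 300 + 200 = 1600
Every load is within 1600 MB, so 2 discs suffice.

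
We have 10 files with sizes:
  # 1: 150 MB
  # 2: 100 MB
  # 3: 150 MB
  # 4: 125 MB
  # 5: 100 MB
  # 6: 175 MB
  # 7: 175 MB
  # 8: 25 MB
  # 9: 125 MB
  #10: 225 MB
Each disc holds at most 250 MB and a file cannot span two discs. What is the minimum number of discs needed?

6

Total = 225 + 175 + 175 + 150 + 150 + 125 + 125 + 100 + 100 + 25 = 1350 MB.
Lower bound: ⌈1350/250⌉ = 6 discs.
A packing using 6 discs:
  disc 1: 225 + 25 = 250
  disc 2: 175 = 175
  disc 3: 175 = 175
  disc 4: 150 + 100 = 250
  disc 5: 150 + 100 = 250
  disc 6: 125 + 125 = 250
This matches the lower bound, so 6 is optimal.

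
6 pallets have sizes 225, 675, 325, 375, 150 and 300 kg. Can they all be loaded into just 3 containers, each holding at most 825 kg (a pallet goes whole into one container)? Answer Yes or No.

A valid assignment using 3 containers:
  container 1: 675 + 150 = 825
  container 2: 375 + 325 = 700
  container 3: 300 + 225 = 525
Every load is within 825 kg, so 3 containers suffice.

Yes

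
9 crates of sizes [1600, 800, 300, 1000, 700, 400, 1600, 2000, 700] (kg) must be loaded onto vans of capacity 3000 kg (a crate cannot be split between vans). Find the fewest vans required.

Total = 2000 + 1600 + 1600 + 1000 + 800 + 700 + 700 + 400 + 300 = 9100 kg.
Lower bound: ⌈9100/3000⌉ = 4 vans.
A packing using 4 vans:
  van 1: 2000 + 1000 = 3000
  van 2: 1600 + 800 + 400 = 2800
  van 3: 1600 + 700 + 700 = 3000
  van 4: 300 = 300
This matches the lower bound, so 4 is optimal.

4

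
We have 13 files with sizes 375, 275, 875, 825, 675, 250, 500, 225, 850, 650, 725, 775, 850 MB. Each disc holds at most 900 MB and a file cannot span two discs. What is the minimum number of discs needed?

10

Total = 875 + 850 + 850 + 825 + 775 + 725 + 675 + 650 + 500 + 375 + 275 + 250 + 225 = 7850 MB.
Lower bound: ⌈7850/900⌉ = 9 discs.
A packing using 10 discs:
  disc 1: 875 = 875
  disc 2: 850 = 850
  disc 3: 850 = 850
  disc 4: 825 = 825
  disc 5: 775 = 775
  disc 6: 725 = 725
  disc 7: 675 + 225 = 900
  disc 8: 650 + 250 = 900
  disc 9: 500 + 375 = 875
  disc 10: 275 = 275
No arrangement into 9 discs stays within capacity, so 10 is optimal.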